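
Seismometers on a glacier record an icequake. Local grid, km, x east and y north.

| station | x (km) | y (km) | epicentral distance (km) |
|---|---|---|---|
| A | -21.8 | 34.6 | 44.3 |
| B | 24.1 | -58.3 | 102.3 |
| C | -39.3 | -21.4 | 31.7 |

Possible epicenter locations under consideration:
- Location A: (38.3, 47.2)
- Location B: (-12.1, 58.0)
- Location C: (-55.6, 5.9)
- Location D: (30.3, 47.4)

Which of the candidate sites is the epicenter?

For each candidate, compare |candidate − station| to the reported distance:
Location A: residuals A 17.1, B 4.2, C 71.9 → max 71.9 km
Location B: residuals A 19.0, B 19.5, C 52.2 → max 52.2 km
Location C: residuals A 0.0, B 0.0, C 0.1 → max 0.1 km
Location D: residuals A 9.3, B 3.6, C 66.2 → max 66.2 km
Only Location C has all residuals ≈ 0.

Location C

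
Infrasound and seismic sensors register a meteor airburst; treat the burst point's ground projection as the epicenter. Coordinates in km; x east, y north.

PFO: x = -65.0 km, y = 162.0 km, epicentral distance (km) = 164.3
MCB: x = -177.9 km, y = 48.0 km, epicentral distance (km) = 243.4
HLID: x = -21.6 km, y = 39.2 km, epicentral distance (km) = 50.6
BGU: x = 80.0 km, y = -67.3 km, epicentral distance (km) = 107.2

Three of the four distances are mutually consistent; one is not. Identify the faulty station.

Solve using three stations at a time. Using PFO, HLID, BGU (subtract circle equations pairwise → linear system) gives (x, y) ≈ (27.3, 26.1).
Distances from that point to each station vs reported:
  PFO: calculated 164.3 vs reported 164.3 → residual 0.0 km
  MCB: calculated 206.4 vs reported 243.4 → residual 37.0 km
  HLID: calculated 50.6 vs reported 50.6 → residual 0.0 km
  BGU: calculated 107.2 vs reported 107.2 → residual 0.0 km
PFO, HLID, BGU are mutually consistent (residuals ≈ 0); MCB is off by 37.0 km.

MCB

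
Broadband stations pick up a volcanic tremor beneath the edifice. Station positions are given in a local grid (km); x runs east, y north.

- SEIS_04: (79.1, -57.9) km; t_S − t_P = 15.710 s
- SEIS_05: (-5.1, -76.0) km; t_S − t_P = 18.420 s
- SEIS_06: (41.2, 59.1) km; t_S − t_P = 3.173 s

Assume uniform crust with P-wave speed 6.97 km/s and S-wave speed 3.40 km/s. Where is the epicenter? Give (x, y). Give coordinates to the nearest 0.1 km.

Distance from S−P lag: d = Δt · v_P v_S / (v_P − v_S) = Δt · (6.97·3.40)/(6.97−3.40) ≈ 6.6381·Δt.
So d_SEIS_04 = 104.28, d_SEIS_05 = 122.27, d_SEIS_06 = 21.06 km.
Circle about each station: (x − 79.1)² + (y + 57.9)² = 104.28²; (x + 5.1)² + (y + 76.0)² = 122.27²; (x − 41.2)² + (y − 59.1)² = 21.06².
Subtracting the SEIS_04 equation from the SEIS_05 and SEIS_06 equations removes the quadratic terms:
-168.4 x − 36.2 y = -7882.84
-75.8 x + 234.0 y = 6011.82
Solving the 2×2 system: x ≈ 38.6, y ≈ 38.2 km.

(38.6, 38.2)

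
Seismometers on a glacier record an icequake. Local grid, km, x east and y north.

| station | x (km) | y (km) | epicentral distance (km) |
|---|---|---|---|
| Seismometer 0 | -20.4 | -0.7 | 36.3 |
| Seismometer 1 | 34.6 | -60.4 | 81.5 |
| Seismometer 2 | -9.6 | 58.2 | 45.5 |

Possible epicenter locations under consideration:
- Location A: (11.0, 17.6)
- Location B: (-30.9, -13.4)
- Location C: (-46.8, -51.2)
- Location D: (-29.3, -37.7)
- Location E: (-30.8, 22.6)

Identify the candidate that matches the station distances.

Location A

For each candidate, compare |candidate − station| to the reported distance:
Location A: residuals Seismometer 0 0.0, Seismometer 1 0.0, Seismometer 2 0.0 → max 0.0 km
Location B: residuals Seismometer 0 19.8, Seismometer 1 0.9, Seismometer 2 29.2 → max 29.2 km
Location C: residuals Seismometer 0 20.7, Seismometer 1 0.4, Seismometer 2 70.1 → max 70.1 km
Location D: residuals Seismometer 0 1.8, Seismometer 1 13.7, Seismometer 2 52.4 → max 52.4 km
Location E: residuals Seismometer 0 10.8, Seismometer 1 24.2, Seismometer 2 4.1 → max 24.2 km
Only Location A has all residuals ≈ 0.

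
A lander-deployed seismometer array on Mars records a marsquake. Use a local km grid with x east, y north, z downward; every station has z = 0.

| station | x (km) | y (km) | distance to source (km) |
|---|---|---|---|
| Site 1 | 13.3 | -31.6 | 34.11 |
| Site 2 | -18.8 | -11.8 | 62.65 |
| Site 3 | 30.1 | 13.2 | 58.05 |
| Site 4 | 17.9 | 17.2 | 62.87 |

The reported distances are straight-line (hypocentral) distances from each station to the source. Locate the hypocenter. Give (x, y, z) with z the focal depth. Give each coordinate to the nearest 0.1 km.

(30.7, -37.2, 28.8)

Each station gives a sphere (x−x_i)² + (y−y_i)² + z² = d_i² (stations at z=0).
Subtracting the Site 1 sphere from Site 2 and Site 3: z² cancels, leaving linear equations in x and y:
-64.2 x + 39.6 y = -3444.30
33.6 x + 89.6 y = -2301.51
Solving: x ≈ 30.704, y ≈ -37.200 km (keep extra digits for the depth step; rounded: 30.7, -37.2).
Then from the Site 1 sphere: z² = 34.11² − (x − 13.3)² − (y + 31.6)² with x = 30.704, y = -37.200, so z ≈ 28.796 ≈ 28.8 km.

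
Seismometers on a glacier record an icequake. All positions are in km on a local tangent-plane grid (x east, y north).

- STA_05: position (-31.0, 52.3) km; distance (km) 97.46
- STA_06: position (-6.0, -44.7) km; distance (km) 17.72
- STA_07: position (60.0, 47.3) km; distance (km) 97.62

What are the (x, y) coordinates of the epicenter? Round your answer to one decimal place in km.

Circle about each station: (x + 31.0)² + (y − 52.3)² = 97.46²; (x + 6.0)² + (y + 44.7)² = 17.72²; (x − 60.0)² + (y − 47.3)² = 97.62².
Subtracting pairs of circle equations eliminates x²+y² and gives linear equations (the radical axes):
50.0 x − 194.0 y = 7522.25
182.0 x − 10.0 y = 2109.79
Solving the 2×2 system: x ≈ 9.6, y ≈ -36.3 km.
Check against STA_05 (with the unrounded x, y): √((x + 31.0)²+(y − 52.3)²) = 97.46 ≈ 97.46 km. ✓

9.6 km east, -36.3 km north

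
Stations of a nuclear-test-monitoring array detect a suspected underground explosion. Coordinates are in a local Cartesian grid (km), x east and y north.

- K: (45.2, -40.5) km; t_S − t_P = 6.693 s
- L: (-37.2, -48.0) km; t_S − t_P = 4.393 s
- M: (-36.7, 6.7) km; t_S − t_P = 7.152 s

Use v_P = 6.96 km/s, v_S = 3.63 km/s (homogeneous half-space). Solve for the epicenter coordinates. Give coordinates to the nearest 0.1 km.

x ≈ -5.5 km, y ≈ -37.7 km

Distance from S−P lag: d = Δt · v_P v_S / (v_P − v_S) = Δt · (6.96·3.63)/(6.96−3.63) ≈ 7.5870·Δt.
So d_K = 50.78, d_L = 33.33, d_M = 54.26 km.
Circle about each station: (x − 45.2)² + (y + 40.5)² = 50.78²; (x + 37.2)² + (y + 48.0)² = 33.33²; (x + 36.7)² + (y − 6.7)² = 54.26².
Subtracting pairs of circle equations eliminates x²+y² and gives linear equations (the radical axes):
-164.8 x − 15.0 y = 1472.27
-163.8 x + 94.4 y = -2657.05
Solving the 2×2 system: x ≈ -5.5, y ≈ -37.7 km.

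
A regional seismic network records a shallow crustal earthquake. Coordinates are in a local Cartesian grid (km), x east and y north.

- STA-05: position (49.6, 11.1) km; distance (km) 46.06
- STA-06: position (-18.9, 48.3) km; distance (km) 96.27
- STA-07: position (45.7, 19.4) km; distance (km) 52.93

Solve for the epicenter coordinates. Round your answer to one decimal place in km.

x ≈ 33.9 km, y ≈ -32.2 km

Circle about each station: (x − 49.6)² + (y − 11.1)² = 46.06²; (x + 18.9)² + (y − 48.3)² = 96.27²; (x − 45.7)² + (y − 19.4)² = 52.93².
Subtracting pairs of circle equations eliminates x²+y² and gives linear equations (the radical axes):
-137.0 x + 74.4 y = -7039.66
-7.8 x + 16.6 y = -798.58
Solving the 2×2 system: x ≈ 33.9, y ≈ -32.2 km.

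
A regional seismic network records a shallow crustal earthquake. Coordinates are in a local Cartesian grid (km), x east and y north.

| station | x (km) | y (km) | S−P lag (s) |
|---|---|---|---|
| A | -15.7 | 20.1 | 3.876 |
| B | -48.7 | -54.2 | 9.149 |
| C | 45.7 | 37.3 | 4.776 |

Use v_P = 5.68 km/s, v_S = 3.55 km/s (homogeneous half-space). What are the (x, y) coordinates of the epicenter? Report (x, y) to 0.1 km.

Distance from S−P lag: d = Δt · v_P v_S / (v_P − v_S) = Δt · (5.68·3.55)/(5.68−3.55) ≈ 9.4667·Δt.
So d_A = 36.69, d_B = 86.61, d_C = 45.21 km.
Circle about each station: (x + 15.7)² + (y − 20.1)² = 36.69²; (x + 48.7)² + (y + 54.2)² = 86.61²; (x − 45.7)² + (y − 37.3)² = 45.21².
Subtracting the A equation from the B and C equations removes the quadratic terms:
-66.0 x − 148.6 y = -1496.31
122.8 x + 34.4 y = 2131.49
Solving the 2×2 system: x ≈ 16.6, y ≈ 2.7 km.
Check against A (with the unrounded x, y): √((x + 15.7)²+(y − 20.1)²) = 36.69 ≈ 36.69 km. ✓

16.6 km east, 2.7 km north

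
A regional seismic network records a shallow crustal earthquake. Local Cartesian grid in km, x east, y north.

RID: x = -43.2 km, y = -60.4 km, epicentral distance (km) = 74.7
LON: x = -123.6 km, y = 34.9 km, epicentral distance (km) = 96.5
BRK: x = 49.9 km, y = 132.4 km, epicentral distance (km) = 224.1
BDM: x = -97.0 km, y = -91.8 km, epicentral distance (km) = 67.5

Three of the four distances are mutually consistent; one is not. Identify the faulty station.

Solve using three stations at a time. Using RID, BRK, BDM (subtract circle equations pairwise → linear system) gives (x, y) ≈ (-109.2, -25.4).
Distances from that point to each station vs reported:
  RID: calculated 74.7 vs reported 74.7 → residual 0.0 km
  LON: calculated 62.0 vs reported 96.5 → residual 34.5 km
  BRK: calculated 224.1 vs reported 224.1 → residual 0.0 km
  BDM: calculated 67.5 vs reported 67.5 → residual 0.0 km
RID, BRK, BDM are mutually consistent (residuals ≈ 0); LON is off by 34.5 km.

LON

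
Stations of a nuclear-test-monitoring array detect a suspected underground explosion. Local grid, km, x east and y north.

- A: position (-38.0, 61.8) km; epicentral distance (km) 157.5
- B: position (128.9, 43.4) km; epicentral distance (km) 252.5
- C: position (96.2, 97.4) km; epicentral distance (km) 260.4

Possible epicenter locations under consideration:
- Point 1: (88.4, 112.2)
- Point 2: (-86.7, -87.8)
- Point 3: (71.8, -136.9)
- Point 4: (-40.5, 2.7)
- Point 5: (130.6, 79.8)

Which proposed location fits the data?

For each candidate, compare |candidate − station| to the reported distance:
Point 1: residuals A 21.4, B 172.7, C 243.7 → max 243.7 km
Point 2: residuals A 0.2, B 0.1, C 0.1 → max 0.2 km
Point 3: residuals A 69.5, B 63.4, C 24.8 → max 69.5 km
Point 4: residuals A 98.3, B 78.3, C 94.1 → max 98.3 km
Point 5: residuals A 12.1, B 216.1, C 221.8 → max 221.8 km
Only Point 2 has all residuals ≈ 0.

Point 2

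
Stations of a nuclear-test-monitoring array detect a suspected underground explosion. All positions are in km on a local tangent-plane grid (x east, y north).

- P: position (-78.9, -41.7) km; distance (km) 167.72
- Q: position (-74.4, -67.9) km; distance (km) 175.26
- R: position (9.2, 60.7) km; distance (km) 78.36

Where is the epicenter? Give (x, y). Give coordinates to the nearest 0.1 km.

x ≈ 76.7 km, y ≈ 20.9 km

Circle about each station: (x + 78.9)² + (y + 41.7)² = 167.72²; (x + 74.4)² + (y + 67.9)² = 175.26²; (x − 9.2)² + (y − 60.7)² = 78.36².
Subtracting the P equation from the Q and R equations removes the quadratic terms:
9.0 x − 52.4 y = -404.40
176.2 x + 204.8 y = 17794.74
Solving the 2×2 system: x ≈ 76.7, y ≈ 20.9 km.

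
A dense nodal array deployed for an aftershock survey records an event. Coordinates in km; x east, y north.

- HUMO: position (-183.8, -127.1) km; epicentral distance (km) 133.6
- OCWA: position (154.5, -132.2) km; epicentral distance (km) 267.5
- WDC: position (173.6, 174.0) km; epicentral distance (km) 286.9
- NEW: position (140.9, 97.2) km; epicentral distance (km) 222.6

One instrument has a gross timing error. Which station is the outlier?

HUMO

Solve using three stations at a time. Using OCWA, WDC, NEW (subtract circle equations pairwise → linear system) gives (x, y) ≈ (-66.9, 17.7).
Distances from that point to each station vs reported:
  HUMO: calculated 186.1 vs reported 133.6 → residual 52.5 km
  OCWA: calculated 267.4 vs reported 267.5 → residual 0.1 km
  WDC: calculated 286.8 vs reported 286.9 → residual 0.1 km
  NEW: calculated 222.5 vs reported 222.6 → residual 0.1 km
OCWA, WDC, NEW are mutually consistent (residuals ≈ 0); HUMO is off by 52.5 km.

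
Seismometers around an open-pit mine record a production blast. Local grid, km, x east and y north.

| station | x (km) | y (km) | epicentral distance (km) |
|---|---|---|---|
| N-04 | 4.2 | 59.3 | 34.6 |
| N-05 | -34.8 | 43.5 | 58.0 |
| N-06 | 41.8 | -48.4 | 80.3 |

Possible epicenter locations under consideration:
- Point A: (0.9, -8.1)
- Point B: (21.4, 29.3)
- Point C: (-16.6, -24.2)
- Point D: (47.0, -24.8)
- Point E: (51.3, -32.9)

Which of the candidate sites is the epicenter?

Point B

For each candidate, compare |candidate − station| to the reported distance:
Point A: residuals N-04 32.9, N-05 4.7, N-06 22.9 → max 32.9 km
Point B: residuals N-04 0.0, N-05 0.0, N-06 0.0 → max 0.0 km
Point C: residuals N-04 51.5, N-05 12.1, N-06 17.1 → max 51.5 km
Point D: residuals N-04 59.8, N-05 48.6, N-06 56.1 → max 59.8 km
Point E: residuals N-04 68.9, N-05 57.1, N-06 62.1 → max 68.9 km
Only Point B has all residuals ≈ 0.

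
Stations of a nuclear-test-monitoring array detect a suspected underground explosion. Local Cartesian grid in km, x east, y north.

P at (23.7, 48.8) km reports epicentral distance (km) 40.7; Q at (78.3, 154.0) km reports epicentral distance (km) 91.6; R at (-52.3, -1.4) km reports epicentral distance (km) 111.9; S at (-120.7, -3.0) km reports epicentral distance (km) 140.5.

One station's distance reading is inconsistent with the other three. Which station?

Solve using three stations at a time. Using P, Q, R (subtract circle equations pairwise → linear system) gives (x, y) ≈ (14.5, 88.3).
Distances from that point to each station vs reported:
  P: calculated 40.6 vs reported 40.7 → residual 0.1 km
  Q: calculated 91.6 vs reported 91.6 → residual 0.0 km
  R: calculated 111.9 vs reported 111.9 → residual 0.0 km
  S: calculated 163.1 vs reported 140.5 → residual 22.6 km
P, Q, R are mutually consistent (residuals ≈ 0); S is off by 22.6 km.

S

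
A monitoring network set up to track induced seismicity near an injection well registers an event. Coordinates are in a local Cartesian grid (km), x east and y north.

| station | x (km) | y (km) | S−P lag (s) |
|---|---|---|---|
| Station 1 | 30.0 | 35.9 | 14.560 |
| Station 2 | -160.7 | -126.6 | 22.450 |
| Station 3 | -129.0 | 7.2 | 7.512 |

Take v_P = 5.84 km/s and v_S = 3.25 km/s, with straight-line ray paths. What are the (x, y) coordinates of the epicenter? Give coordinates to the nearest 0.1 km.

Distance from S−P lag: d = Δt · v_P v_S / (v_P − v_S) = Δt · (5.84·3.25)/(5.84−3.25) ≈ 7.3282·Δt.
So d_Station 1 = 106.70, d_Station 2 = 164.52, d_Station 3 = 55.05 km.
Circle about each station: (x − 30.0)² + (y − 35.9)² = 106.70²; (x + 160.7)² + (y + 126.6)² = 164.52²; (x + 129.0)² + (y − 7.2)² = 55.05².
Subtracting pairs of circle equations eliminates x²+y² and gives linear equations (the radical axes):
-381.4 x − 325.0 y = 23981.30
-318.0 x − 57.4 y = 22858.42
Solving the 2×2 system: x ≈ -74.3, y ≈ 13.4 km.

x ≈ -74.3 km, y ≈ 13.4 km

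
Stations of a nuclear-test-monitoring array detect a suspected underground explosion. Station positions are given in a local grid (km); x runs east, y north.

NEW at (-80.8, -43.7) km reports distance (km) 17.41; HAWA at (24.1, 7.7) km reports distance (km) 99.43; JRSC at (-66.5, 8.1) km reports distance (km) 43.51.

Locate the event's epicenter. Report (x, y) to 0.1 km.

Circle about each station: (x + 80.8)² + (y + 43.7)² = 17.41²; (x − 24.1)² + (y − 7.7)² = 99.43²; (x + 66.5)² + (y − 8.1)² = 43.51².
Subtracting the NEW equation from the HAWA and JRSC equations removes the quadratic terms:
209.8 x + 102.8 y = -17381.45
28.6 x + 103.6 y = -5540.48
Solving the 2×2 system: x ≈ -65.5, y ≈ -35.4 km.

x ≈ -65.5 km, y ≈ -35.4 km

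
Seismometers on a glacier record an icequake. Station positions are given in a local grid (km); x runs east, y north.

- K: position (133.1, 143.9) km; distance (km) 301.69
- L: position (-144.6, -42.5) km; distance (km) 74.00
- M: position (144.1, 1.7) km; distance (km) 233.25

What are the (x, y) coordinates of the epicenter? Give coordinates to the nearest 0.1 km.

Circle about each station: (x − 133.1)² + (y − 143.9)² = 301.69²; (x + 144.6)² + (y + 42.5)² = 74.00²; (x − 144.1)² + (y − 1.7)² = 233.25².
Subtracting the K equation from the L and M equations removes the quadratic terms:
-555.4 x − 372.8 y = 69833.45
22.0 x − 284.4 y = 18956.17
Solving the 2×2 system: x ≈ -77.0, y ≈ -72.6 km.

-77.0 km east, -72.6 km north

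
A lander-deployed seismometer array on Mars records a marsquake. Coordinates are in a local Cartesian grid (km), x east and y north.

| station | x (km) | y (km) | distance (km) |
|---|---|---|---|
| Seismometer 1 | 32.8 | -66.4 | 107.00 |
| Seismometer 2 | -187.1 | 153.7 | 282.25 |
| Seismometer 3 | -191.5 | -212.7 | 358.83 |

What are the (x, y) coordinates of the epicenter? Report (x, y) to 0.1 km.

Circle about each station: (x − 32.8)² + (y + 66.4)² = 107.00²; (x + 187.1)² + (y − 153.7)² = 282.25²; (x + 191.5)² + (y + 212.7)² = 358.83².
Subtracting the Seismometer 1 equation from the Seismometer 2 and Seismometer 3 equations removes the quadratic terms:
-439.8 x + 440.2 y = -15070.76
-448.6 x − 292.6 y = -40881.23
Solving the 2×2 system: x ≈ 68.7, y ≈ 34.4 km.

x ≈ 68.7 km, y ≈ 34.4 km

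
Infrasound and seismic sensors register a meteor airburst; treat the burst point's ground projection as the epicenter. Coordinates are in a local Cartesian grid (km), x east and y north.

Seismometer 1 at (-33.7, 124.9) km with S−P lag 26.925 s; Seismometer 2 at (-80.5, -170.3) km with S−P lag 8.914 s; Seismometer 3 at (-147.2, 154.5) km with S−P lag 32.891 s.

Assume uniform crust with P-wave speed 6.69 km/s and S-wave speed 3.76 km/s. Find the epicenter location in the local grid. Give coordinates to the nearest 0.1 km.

(-38.7, -106.2)

Distance from S−P lag: d = Δt · v_P v_S / (v_P − v_S) = Δt · (6.69·3.76)/(6.69−3.76) ≈ 8.5851·Δt.
So d_Seismometer 1 = 231.15, d_Seismometer 2 = 76.53, d_Seismometer 3 = 282.37 km.
Circle about each station: (x + 33.7)² + (y − 124.9)² = 231.15²; (x + 80.5)² + (y + 170.3)² = 76.53²; (x + 147.2)² + (y − 154.5)² = 282.37².
Subtracting the Seismometer 1 equation from the Seismometer 2 and Seismometer 3 equations removes the quadratic terms:
-93.6 x − 590.4 y = 66320.12
-227.0 x + 59.2 y = 2499.90
Solving the 2×2 system: x ≈ -38.7, y ≈ -106.2 km.
Check against Seismometer 1 (with the unrounded x, y): √((x + 33.7)²+(y − 124.9)²) = 231.15 ≈ 231.15 km. ✓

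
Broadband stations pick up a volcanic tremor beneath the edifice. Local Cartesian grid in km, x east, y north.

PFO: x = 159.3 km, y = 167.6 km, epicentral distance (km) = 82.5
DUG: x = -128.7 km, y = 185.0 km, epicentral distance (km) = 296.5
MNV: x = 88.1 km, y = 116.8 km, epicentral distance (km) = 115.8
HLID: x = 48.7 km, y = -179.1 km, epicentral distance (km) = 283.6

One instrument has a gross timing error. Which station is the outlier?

Solve using three stations at a time. Using PFO, DUG, HLID (subtract circle equations pairwise → linear system) gives (x, y) ≈ (150.6, 85.6).
Distances from that point to each station vs reported:
  PFO: calculated 82.5 vs reported 82.5 → residual 0.0 km
  DUG: calculated 296.5 vs reported 296.5 → residual 0.0 km
  MNV: calculated 69.9 vs reported 115.8 → residual 45.9 km
  HLID: calculated 283.6 vs reported 283.6 → residual 0.0 km
PFO, DUG, HLID are mutually consistent (residuals ≈ 0); MNV is off by 45.9 km.

MNV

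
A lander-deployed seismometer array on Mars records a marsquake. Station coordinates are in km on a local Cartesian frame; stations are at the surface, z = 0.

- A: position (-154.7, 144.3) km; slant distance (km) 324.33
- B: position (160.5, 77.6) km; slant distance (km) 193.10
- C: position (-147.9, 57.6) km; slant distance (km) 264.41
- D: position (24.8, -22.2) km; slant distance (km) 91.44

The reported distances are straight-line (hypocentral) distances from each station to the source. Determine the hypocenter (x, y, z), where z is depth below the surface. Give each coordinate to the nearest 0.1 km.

Each station gives a sphere (x−x_i)² + (y−y_i)² + z² = d_i² (stations at z=0).
Subtracting the A sphere from B and C: z² cancels, leaving linear equations in x and y:
630.4 x − 133.4 y = 54929.77
13.6 x − 173.4 y = 15714.89
Solving: x ≈ 69.104, y ≈ -85.208 km (keep extra digits for the depth step; rounded: 69.1, -85.2).
Then from the A sphere: z² = 324.33² − (x + 154.7)² − (y − 144.3)² with x = 69.104, y = -85.208, so z ≈ 49.273 ≈ 49.3 km.

(69.1, -85.2, 49.3)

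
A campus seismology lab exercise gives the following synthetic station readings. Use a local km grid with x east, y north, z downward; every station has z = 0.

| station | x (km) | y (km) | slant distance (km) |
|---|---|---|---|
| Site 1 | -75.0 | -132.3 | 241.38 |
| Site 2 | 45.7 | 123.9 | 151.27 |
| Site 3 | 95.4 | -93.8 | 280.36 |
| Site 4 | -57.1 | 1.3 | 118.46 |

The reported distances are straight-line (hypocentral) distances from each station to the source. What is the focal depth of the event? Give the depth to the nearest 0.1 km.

Each station gives a sphere (x−x_i)² + (y−y_i)² + z² = d_i² (stations at z=0).
Subtracting the Site 1 sphere from Site 2 and Site 3: z² cancels, leaving linear equations in x and y:
241.4 x + 512.4 y = 29693.10
340.8 x + 77.0 y = -25566.12
Solving: x ≈ -98.607, y ≈ 104.404 km (keep extra digits for the depth step; rounded: -98.6, 104.4).
Then from the Site 1 sphere: z² = 241.38² − (x + 75.0)² − (y + 132.3)² with x = -98.607, y = 104.404, so z ≈ 40.966 ≈ 41.0 km.

z ≈ 41.0 km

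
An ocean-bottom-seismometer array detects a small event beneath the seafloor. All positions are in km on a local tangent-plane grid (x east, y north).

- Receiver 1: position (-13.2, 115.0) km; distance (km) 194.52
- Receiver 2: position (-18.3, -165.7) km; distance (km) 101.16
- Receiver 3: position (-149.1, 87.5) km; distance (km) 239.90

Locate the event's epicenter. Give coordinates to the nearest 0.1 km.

Circle about each station: (x + 13.2)² + (y − 115.0)² = 194.52²; (x + 18.3)² + (y + 165.7)² = 101.16²; (x + 149.1)² + (y − 87.5)² = 239.90².
Subtracting the Receiver 1 equation from the Receiver 2 and Receiver 3 equations removes the quadratic terms:
-10.2 x − 561.4 y = 41996.82
-271.8 x − 55.0 y = -3226.16
Solving the 2×2 system: x ≈ 27.1, y ≈ -75.3 km.
Check against Receiver 1 (with the unrounded x, y): √((x + 13.2)²+(y − 115.0)²) = 194.52 ≈ 194.52 km. ✓

(27.1, -75.3)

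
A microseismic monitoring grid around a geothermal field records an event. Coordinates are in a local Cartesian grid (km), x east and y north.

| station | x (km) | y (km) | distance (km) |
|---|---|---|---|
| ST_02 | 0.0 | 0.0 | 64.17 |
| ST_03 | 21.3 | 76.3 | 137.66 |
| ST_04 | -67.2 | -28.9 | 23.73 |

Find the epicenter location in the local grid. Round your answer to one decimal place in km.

Circle about each station: x² + y² = 64.17²; (x − 21.3)² + (y − 76.3)² = 137.66²; (x + 67.2)² + (y + 28.9)² = 23.73².
Subtracting pairs of circle equations eliminates x²+y² and gives linear equations (the radical axes):
42.6 x + 152.6 y = -8557.11
-134.4 x − 57.8 y = 8905.73
Solving the 2×2 system: x ≈ -47.9, y ≈ -42.7 km.
Check against ST_02 (with the unrounded x, y): √(x²+y²) = 64.17 ≈ 64.17 km. ✓

-47.9 km east, -42.7 km north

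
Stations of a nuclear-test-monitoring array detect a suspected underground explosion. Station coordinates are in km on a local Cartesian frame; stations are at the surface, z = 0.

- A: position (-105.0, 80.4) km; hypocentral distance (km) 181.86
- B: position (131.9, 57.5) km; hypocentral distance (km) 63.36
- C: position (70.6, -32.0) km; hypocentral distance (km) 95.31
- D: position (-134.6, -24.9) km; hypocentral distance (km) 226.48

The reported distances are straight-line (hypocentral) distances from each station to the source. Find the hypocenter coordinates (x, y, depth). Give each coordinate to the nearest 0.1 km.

(73.9, 59.8, 25.4)

Each station gives a sphere (x−x_i)² + (y−y_i)² + z² = d_i² (stations at z=0).
Subtracting the A sphere from B and C: z² cancels, leaving linear equations in x and y:
473.8 x − 45.8 y = 32273.27
351.2 x − 224.8 y = 12508.26
Solving: x ≈ 73.897, y ≈ 59.806 km (keep extra digits for the depth step; rounded: 73.9, 59.8).
Then from the A sphere: z² = 181.86² − (x + 105.0)² − (y − 80.4)² with x = 73.897, y = 59.806, so z ≈ 25.393 ≈ 25.4 km.
Check against D (with the unrounded solution): distance 226.47 ≈ 226.48 km. ✓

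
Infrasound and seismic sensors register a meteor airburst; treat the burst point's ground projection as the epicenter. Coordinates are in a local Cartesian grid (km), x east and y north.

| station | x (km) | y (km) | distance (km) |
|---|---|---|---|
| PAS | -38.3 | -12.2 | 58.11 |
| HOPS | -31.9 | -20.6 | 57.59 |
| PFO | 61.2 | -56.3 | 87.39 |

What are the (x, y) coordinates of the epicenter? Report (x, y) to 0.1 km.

x ≈ 12.4 km, y ≈ 16.2 km

Circle about each station: (x + 38.3)² + (y + 12.2)² = 58.11²; (x + 31.9)² + (y + 20.6)² = 57.59²; (x − 61.2)² + (y + 56.3)² = 87.39².
Subtracting the PAS equation from the HOPS and PFO equations removes the quadratic terms:
12.8 x − 16.8 y = -113.60
199.0 x − 88.2 y = 1039.16
Solving the 2×2 system: x ≈ 12.4, y ≈ 16.2 km.
Check against PAS (with the unrounded x, y): √((x + 38.3)²+(y + 12.2)²) = 58.13 ≈ 58.11 km. ✓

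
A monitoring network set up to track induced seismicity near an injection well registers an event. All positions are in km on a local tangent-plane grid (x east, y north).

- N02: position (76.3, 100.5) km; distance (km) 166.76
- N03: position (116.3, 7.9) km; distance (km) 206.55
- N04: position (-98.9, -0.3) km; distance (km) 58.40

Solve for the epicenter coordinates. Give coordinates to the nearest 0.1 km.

Circle about each station: (x − 76.3)² + (y − 100.5)² = 166.76²; (x − 116.3)² + (y − 7.9)² = 206.55²; (x + 98.9)² + (y + 0.3)² = 58.40².
Subtracting pairs of circle equations eliminates x²+y² and gives linear equations (the radical axes):
80.0 x − 185.2 y = -17187.84
-350.4 x − 201.6 y = 18257.70
Solving the 2×2 system: x ≈ -84.5, y ≈ 56.3 km.

-84.5 km east, 56.3 km north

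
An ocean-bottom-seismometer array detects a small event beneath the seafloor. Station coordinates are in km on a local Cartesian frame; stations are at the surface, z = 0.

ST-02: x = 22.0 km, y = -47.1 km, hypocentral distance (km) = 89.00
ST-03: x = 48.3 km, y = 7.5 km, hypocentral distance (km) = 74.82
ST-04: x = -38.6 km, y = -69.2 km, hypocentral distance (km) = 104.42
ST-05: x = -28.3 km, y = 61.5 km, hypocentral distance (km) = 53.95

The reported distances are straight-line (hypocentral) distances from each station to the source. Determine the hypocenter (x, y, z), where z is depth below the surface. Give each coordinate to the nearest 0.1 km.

x ≈ -14.1 km, y ≈ 25.2 km, depth ≈ 37.3 km

Each station gives a sphere (x−x_i)² + (y−y_i)² + z² = d_i² (stations at z=0).
Subtracting the ST-02 sphere from ST-03 and ST-04: z² cancels, leaving linear equations in x and y:
52.6 x + 109.2 y = 2009.70
-121.2 x − 44.2 y = 593.65
Solving: x ≈ -14.084, y ≈ 25.188 km (keep extra digits for the depth step; rounded: -14.1, 25.2).
Then from the ST-02 sphere: z² = 89.00² − (x − 22.0)² − (y + 47.1)² with x = -14.084, y = 25.188, so z ≈ 37.328 ≈ 37.3 km.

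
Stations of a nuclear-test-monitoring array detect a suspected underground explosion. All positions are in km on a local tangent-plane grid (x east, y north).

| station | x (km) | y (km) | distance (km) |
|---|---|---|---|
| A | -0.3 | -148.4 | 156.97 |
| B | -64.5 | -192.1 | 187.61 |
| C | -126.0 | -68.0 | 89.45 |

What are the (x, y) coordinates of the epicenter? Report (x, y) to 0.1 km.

Circle about each station: (x + 0.3)² + (y + 148.4)² = 156.97²; (x + 64.5)² + (y + 192.1)² = 187.61²; (x + 126.0)² + (y + 68.0)² = 89.45².
Subtracting the A equation from the B and C equations removes the quadratic terms:
-128.4 x − 87.4 y = 8482.08
-251.4 x + 160.8 y = 15115.63
Solving the 2×2 system: x ≈ -63.0, y ≈ -4.5 km.

x ≈ -63.0 km, y ≈ -4.5 km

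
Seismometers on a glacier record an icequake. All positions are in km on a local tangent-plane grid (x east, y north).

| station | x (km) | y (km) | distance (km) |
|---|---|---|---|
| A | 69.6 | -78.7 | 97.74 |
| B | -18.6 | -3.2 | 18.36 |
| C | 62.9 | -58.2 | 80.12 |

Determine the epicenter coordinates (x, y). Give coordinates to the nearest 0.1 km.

Circle about each station: (x − 69.6)² + (y + 78.7)² = 97.74²; (x + 18.6)² + (y + 3.2)² = 18.36²; (x − 62.9)² + (y + 58.2)² = 80.12².
Subtracting the A equation from the B and C equations removes the quadratic terms:
-176.4 x + 151.0 y = -1465.63
-13.4 x + 41.0 y = -560.31
Solving the 2×2 system: x ≈ -4.7, y ≈ -15.2 km.

(-4.7, -15.2)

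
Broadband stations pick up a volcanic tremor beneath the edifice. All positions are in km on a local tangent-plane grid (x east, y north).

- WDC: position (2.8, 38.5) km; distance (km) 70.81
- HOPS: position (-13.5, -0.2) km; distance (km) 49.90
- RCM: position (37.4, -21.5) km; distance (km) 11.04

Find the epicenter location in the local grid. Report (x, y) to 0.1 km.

Circle about each station: (x − 2.8)² + (y − 38.5)² = 70.81²; (x + 13.5)² + (y + 0.2)² = 49.90²; (x − 37.4)² + (y + 21.5)² = 11.04².
Subtracting the WDC equation from the HOPS and RCM equations removes the quadratic terms:
-32.6 x − 77.4 y = 1216.25
69.2 x − 120.0 y = 5263.09
Solving the 2×2 system: x ≈ 28.2, y ≈ -27.6 km.
Check against WDC (with the unrounded x, y): √((x − 2.8)²+(y − 38.5)²) = 70.81 ≈ 70.81 km. ✓

28.2 km east, -27.6 km north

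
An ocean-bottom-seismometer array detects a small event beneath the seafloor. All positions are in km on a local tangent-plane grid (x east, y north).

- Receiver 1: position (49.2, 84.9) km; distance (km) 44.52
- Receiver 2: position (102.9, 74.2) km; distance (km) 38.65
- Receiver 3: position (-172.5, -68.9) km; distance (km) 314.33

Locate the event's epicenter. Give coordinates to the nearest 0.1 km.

86.5 km east, 109.2 km north

Circle about each station: (x − 49.2)² + (y − 84.9)² = 44.52²; (x − 102.9)² + (y − 74.2)² = 38.65²; (x + 172.5)² + (y + 68.9)² = 314.33².
Subtracting pairs of circle equations eliminates x²+y² and gives linear equations (the radical axes):
107.4 x − 21.4 y = 6953.61
-443.4 x − 307.6 y = -71946.51
Solving the 2×2 system: x ≈ 86.5, y ≈ 109.2 km.
Check against Receiver 1 (with the unrounded x, y): √((x − 49.2)²+(y − 84.9)²) = 44.52 ≈ 44.52 km. ✓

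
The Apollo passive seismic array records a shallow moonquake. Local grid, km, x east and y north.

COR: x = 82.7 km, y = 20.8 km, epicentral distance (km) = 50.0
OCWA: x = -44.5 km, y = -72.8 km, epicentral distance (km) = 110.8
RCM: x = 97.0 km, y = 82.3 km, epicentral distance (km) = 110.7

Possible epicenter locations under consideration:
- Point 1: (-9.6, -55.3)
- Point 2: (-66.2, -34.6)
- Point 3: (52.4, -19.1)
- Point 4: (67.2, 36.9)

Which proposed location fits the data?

For each candidate, compare |candidate − station| to the reported distance:
Point 1: residuals COR 69.6, OCWA 71.8, RCM 63.4 → max 71.8 km
Point 2: residuals COR 108.9, OCWA 66.9, RCM 90.0 → max 108.9 km
Point 3: residuals COR 0.1, OCWA 0.0, RCM 0.1 → max 0.1 km
Point 4: residuals COR 27.7, OCWA 45.8, RCM 56.4 → max 56.4 km
Only Point 3 has all residuals ≈ 0.

Point 3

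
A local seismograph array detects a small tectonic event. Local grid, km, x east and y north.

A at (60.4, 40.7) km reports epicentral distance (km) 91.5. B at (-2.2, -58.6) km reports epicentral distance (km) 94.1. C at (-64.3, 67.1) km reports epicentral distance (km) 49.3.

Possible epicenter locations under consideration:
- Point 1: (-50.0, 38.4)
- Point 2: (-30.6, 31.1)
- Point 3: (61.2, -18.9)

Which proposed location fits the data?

Point 2

For each candidate, compare |candidate − station| to the reported distance:
Point 1: residuals A 18.9, B 14.0, C 17.2 → max 18.9 km
Point 2: residuals A 0.0, B 0.0, C 0.0 → max 0.0 km
Point 3: residuals A 31.9, B 19.3, C 102.8 → max 102.8 km
Only Point 2 has all residuals ≈ 0.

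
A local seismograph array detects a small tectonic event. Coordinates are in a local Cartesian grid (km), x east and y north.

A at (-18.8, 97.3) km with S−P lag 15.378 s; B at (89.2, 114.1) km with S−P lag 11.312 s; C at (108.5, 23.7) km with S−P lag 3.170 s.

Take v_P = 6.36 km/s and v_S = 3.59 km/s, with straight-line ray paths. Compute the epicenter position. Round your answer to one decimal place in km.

x ≈ 82.5 km, y ≈ 21.1 km

Distance from S−P lag: d = Δt · v_P v_S / (v_P − v_S) = Δt · (6.36·3.59)/(6.36−3.59) ≈ 8.2427·Δt.
So d_A = 126.76, d_B = 93.24, d_C = 26.13 km.
Circle about each station: (x + 18.8)² + (y − 97.3)² = 126.76²; (x − 89.2)² + (y − 114.1)² = 93.24²; (x − 108.5)² + (y − 23.7)² = 26.13².
Subtracting pairs of circle equations eliminates x²+y² and gives linear equations (the radical axes):
216.0 x + 33.6 y = 18529.12
254.6 x − 147.2 y = 17898.53
Solving the 2×2 system: x ≈ 82.5, y ≈ 21.1 km.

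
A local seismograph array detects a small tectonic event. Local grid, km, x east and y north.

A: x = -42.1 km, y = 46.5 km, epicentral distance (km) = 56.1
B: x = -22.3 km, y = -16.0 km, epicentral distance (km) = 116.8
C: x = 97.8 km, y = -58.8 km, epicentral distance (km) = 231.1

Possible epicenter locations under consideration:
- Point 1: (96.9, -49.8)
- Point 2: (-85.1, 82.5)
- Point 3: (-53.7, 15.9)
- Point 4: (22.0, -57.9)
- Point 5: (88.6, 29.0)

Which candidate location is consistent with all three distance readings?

Point 2

For each candidate, compare |candidate − station| to the reported distance:
Point 1: residuals A 113.0, B 7.1, C 222.1 → max 222.1 km
Point 2: residuals A 0.0, B 0.0, C 0.0 → max 0.0 km
Point 3: residuals A 23.4, B 72.0, C 62.2 → max 72.0 km
Point 4: residuals A 66.4, B 55.8, C 155.3 → max 155.3 km
Point 5: residuals A 75.8, B 2.9, C 142.8 → max 142.8 km
Only Point 2 has all residuals ≈ 0.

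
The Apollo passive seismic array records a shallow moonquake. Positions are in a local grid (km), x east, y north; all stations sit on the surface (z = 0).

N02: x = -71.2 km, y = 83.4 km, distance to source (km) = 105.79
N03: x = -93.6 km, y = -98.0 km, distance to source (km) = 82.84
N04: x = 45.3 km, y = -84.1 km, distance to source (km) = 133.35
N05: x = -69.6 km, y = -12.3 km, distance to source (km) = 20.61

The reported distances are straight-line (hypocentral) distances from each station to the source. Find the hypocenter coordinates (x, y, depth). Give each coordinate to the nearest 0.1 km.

(-70.5, -20.7, 18.8)

Each station gives a sphere (x−x_i)² + (y−y_i)² + z² = d_i² (stations at z=0).
Subtracting the N02 sphere from N03 and N04: z² cancels, leaving linear equations in x and y:
-44.8 x − 362.8 y = 10669.02
233.0 x − 335.0 y = -9490.80
Solving: x ≈ -70.498, y ≈ -20.702 km (keep extra digits for the depth step; rounded: -70.5, -20.7).
Then from the N02 sphere: z² = 105.79² − (x + 71.2)² − (y − 83.4)² with x = -70.498, y = -20.702, so z ≈ 18.810 ≈ 18.8 km.
Check against N05 (with the unrounded solution): distance 20.62 ≈ 20.61 km. ✓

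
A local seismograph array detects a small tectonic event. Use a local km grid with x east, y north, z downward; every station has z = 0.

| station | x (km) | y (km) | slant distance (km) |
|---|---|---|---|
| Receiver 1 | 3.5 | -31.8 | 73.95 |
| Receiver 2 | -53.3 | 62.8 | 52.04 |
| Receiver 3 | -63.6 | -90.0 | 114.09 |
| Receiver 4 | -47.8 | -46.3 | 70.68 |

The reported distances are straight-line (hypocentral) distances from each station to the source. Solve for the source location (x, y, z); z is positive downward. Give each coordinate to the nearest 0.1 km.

(-43.2, 19.1, 26.4)

Each station gives a sphere (x−x_i)² + (y−y_i)² + z² = d_i² (stations at z=0).
Subtracting the Receiver 1 sphere from Receiver 2 and Receiver 3: z² cancels, leaving linear equations in x and y:
-113.6 x + 189.2 y = 8521.68
-134.2 x − 116.4 y = 3573.54
Solving: x ≈ -43.198, y ≈ 19.103 km (keep extra digits for the depth step; rounded: -43.2, 19.1).
Then from the Receiver 1 sphere: z² = 73.95² − (x − 3.5)² − (y + 31.8)² with x = -43.198, y = 19.103, so z ≈ 26.397 ≈ 26.4 km.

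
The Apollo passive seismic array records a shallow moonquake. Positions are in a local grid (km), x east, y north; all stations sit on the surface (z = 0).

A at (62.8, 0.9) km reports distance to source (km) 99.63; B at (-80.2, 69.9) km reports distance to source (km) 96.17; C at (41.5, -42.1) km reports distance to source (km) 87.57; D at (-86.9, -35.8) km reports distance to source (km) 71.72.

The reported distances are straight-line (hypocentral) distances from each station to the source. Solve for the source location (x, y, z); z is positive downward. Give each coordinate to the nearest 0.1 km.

(-30.9, -5.7, 33.2)

Each station gives a sphere (x−x_i)² + (y−y_i)² + z² = d_i² (stations at z=0).
Subtracting the A sphere from B and C: z² cancels, leaving linear equations in x and y:
-286.0 x + 138.0 y = 8050.87
-42.6 x − 86.0 y = 1807.64
Solving: x ≈ -30.905, y ≈ -5.710 km (keep extra digits for the depth step; rounded: -30.9, -5.7).
Then from the A sphere: z² = 99.63² − (x − 62.8)² − (y − 0.9)² with x = -30.905, y = -5.710, so z ≈ 33.194 ≈ 33.2 km.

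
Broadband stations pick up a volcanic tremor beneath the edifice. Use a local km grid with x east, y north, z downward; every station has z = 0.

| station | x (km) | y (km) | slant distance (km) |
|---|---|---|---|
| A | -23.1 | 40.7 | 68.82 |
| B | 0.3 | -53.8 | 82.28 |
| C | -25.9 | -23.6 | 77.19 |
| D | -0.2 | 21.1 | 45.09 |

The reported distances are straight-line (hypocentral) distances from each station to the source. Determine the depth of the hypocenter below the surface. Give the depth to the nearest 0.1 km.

z ≈ 28.6 km

Each station gives a sphere (x−x_i)² + (y−y_i)² + z² = d_i² (stations at z=0).
Subtracting the A sphere from B and C: z² cancels, leaving linear equations in x and y:
46.8 x − 189.0 y = -1329.38
-5.6 x − 128.6 y = -2184.43
Solving: x ≈ 34.182, y ≈ 15.498 km (keep extra digits for the depth step; rounded: 34.2, 15.5).
Then from the A sphere: z² = 68.82² − (x + 23.1)² − (y − 40.7)² with x = 34.182, y = 15.498, so z ≈ 28.633 ≈ 28.6 km.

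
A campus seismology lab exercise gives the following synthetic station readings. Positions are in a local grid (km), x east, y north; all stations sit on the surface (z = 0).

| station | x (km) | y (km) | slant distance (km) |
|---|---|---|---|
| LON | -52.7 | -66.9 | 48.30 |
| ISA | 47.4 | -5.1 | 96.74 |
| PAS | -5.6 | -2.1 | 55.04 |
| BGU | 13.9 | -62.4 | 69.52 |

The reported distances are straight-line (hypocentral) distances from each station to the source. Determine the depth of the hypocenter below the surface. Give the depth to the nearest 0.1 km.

30.7 km

Each station gives a sphere (x−x_i)² + (y−y_i)² + z² = d_i² (stations at z=0).
Subtracting the LON sphere from ISA and PAS: z² cancels, leaving linear equations in x and y:
200.2 x + 123.6 y = -12005.87
94.2 x + 129.6 y = -7913.64
Solving: x ≈ -40.400, y ≈ -31.697 km (keep extra digits for the depth step; rounded: -40.4, -31.7).
Then from the LON sphere: z² = 48.30² − (x + 52.7)² − (y + 66.9)² with x = -40.400, y = -31.697, so z ≈ 30.698 ≈ 30.7 km.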